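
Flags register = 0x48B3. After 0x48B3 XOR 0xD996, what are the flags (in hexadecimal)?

XOR each hex digit independently (no carries):
  4^D=9, 8^9=1, B^9=2, 3^6=5

0x9125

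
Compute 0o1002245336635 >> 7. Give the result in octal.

0o4011225573

7 bits is not a whole number of base-8 digits; in binary: 1000000010010100101011011110110011101 >> 7 = 100000001001010010101101111011.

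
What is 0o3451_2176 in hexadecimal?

0x72947e

Each octal digit is 3 bits: 3=011 4=100 5=101 1=001 2=010 1=001 7=111 6=110.
Group the bits into nibbles: 0111 0010 1001 0100 0111 1110 → 72947e.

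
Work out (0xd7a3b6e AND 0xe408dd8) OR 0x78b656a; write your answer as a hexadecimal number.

0xd7a3b6e AND 0xe408dd8 = 0xc400948.
Then OR with 0x78b656a.

0xfcb6d6a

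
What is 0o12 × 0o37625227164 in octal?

0o475724750210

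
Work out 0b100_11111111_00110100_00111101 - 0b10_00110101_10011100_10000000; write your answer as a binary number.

Subtract column by column in base 2:
  1-0 → 1
  0-0 → 0
  1-0 → 1
  1-0 → 1
  1-0 → 1
  1-0 → 1
  0-0 → 0
  0-1 → 1 (borrow)
  0-0-1 → 1 (borrow)
  0-0-1 → 1 (borrow)
  1-1-1 → 1 (borrow)
  0-1-1 → 0 (borrow)
  1-1-1 → 1 (borrow)
  1-0-1 → 0
  0-0 → 0
  0-1 → 1 (borrow)
  1-1-1 → 1 (borrow)
  1-0-1 → 0
  1-1 → 0
  1-0 → 1
  1-1 → 0
  1-1 → 0
  1-0 → 1
  1-0 → 1
  0-0 → 0
  0-1 → 1 (borrow)
  1-0-1 → 0

0b10110010011001011110111101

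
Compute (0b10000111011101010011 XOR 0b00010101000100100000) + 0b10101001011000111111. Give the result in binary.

0b100111011110010110010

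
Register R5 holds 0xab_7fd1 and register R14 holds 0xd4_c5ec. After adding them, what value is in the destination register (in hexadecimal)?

0x18045bd

Add column by column in base 16, right to left:
  1+c = d
  d+e = b carry 1
  f+5+1 = 5 carry 1
  7+c+1 = 4 carry 1
  b+4+1 = 0 carry 1
  a+d+1 = 8 carry 1
  final carry 1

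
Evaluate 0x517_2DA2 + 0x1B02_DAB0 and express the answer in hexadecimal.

Add column by column in base 16, right to left:
  2+0 = 2
  A+B = 5 carry 1
  D+A+1 = 8 carry 1
  2+D+1 = 0 carry 1
  7+2+1 = A
  1+0 = 1
  5+B = 0 carry 1
  0+1+1 = 2

0x201A0852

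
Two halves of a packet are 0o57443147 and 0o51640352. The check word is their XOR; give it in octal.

0o06203215

XOR each oct digit independently (no carries):
  5^5=0, 7^1=6, 4^6=2, 4^4=0, 3^0=3, 1^3=2, 4^5=1, 7^2=5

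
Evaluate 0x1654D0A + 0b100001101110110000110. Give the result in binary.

0b1011101100010101010010000

0x1654D0A = 0b1011001010100110100001010 in binary.
Add column by column in base 2, right to left:
  0+0 = 0
  1+1 = 0 carry 1
  0+1+1 = 0 carry 1
  1+0+1 = 0 carry 1
  0+0+1 = 1
  0+0 = 0
  0+0 = 0
  0+1 = 1
  1+1 = 0 carry 1
  0+0+1 = 1
  1+1 = 0 carry 1
  1+1+1 = 1 carry 1
  0+1+1 = 0 carry 1
  0+0+1 = 1
  1+1 = 0 carry 1
  0+1+1 = 0 carry 1
  1+0+1 = 0 carry 1
  0+0+1 = 1
  1+0 = 1
  0+0 = 0
  0+1 = 1
  1+0 = 1
  1+0 = 1
  0+0 = 0
  1+0 = 1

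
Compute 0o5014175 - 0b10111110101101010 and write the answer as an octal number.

0b10111110101101010 = 0o276552 in octal.
Subtract column by column in base 8:
  5-2 → 3
  7-5 → 2
  1-5 → 4 (borrow)
  4-6-1 → 5 (borrow)
  1-7-1 → 1 (borrow)
  0-2-1 → 5 (borrow)
  5-0-1 → 4

0o4515423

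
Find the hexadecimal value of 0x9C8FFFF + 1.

0x9C90000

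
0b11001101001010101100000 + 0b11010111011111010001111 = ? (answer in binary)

Add column by column in base 2, right to left:
  0+1 = 1
  0+1 = 1
  0+1 = 1
  0+1 = 1
  0+0 = 0
  1+0 = 1
  1+0 = 1
  0+1 = 1
  1+0 = 1
  0+1 = 1
  1+1 = 0 carry 1
  0+1+1 = 0 carry 1
  1+1+1 = 1 carry 1
  0+1+1 = 0 carry 1
  0+0+1 = 1
  1+1 = 0 carry 1
  0+1+1 = 0 carry 1
  1+1+1 = 1 carry 1
  1+0+1 = 0 carry 1
  0+1+1 = 0 carry 1
  0+0+1 = 1
  1+1 = 0 carry 1
  1+1+1 = 1 carry 1
  final carry 1

0b110100100101001111101111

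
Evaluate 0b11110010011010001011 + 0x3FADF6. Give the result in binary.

0x3FADF6 = 0b1111111010110111110110 in binary.
Add column by column in base 2, right to left:
  1+0 = 1
  1+1 = 0 carry 1
  0+1+1 = 0 carry 1
  1+0+1 = 0 carry 1
  0+1+1 = 0 carry 1
  0+1+1 = 0 carry 1
  0+1+1 = 0 carry 1
  1+1+1 = 1 carry 1
  0+1+1 = 0 carry 1
  1+0+1 = 0 carry 1
  1+1+1 = 1 carry 1
  0+1+1 = 0 carry 1
  0+0+1 = 1
  1+1 = 0 carry 1
  0+0+1 = 1
  0+1 = 1
  1+1 = 0 carry 1
  1+1+1 = 1 carry 1
  1+1+1 = 1 carry 1
  1+1+1 = 1 carry 1
  0+1+1 = 0 carry 1
  0+1+1 = 0 carry 1
  final carry 1

0b10011101101010010000001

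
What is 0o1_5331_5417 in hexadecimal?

Each octal digit is 3 bits: 1=001 5=101 3=011 3=011 1=001 5=101 4=100 1=001 7=111.
Group the bits into nibbles: 0001 1010 1101 1001 1011 0000 1111 → 1ad9b0f.

0x1ad9b0f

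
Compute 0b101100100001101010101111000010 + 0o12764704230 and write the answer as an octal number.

0o20426432132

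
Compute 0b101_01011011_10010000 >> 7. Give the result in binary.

Right shift by 7: drop the 7 least-significant bits.

0b101010110111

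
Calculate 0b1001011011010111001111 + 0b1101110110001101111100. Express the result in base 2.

0b10111010001100101001011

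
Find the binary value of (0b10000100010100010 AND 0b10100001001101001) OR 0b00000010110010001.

0b10000100010100010 AND 0b10100001001101001 = 0b10000000000100000.
Then OR with 0b00000010110010001.

0b10000010110110001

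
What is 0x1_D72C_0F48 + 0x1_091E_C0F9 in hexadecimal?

0x2E04AD041

Add column by column in base 16, right to left:
  8+9 = 1 carry 1
  4+F+1 = 4 carry 1
  F+0+1 = 0 carry 1
  0+C+1 = D
  C+E = A carry 1
  2+1+1 = 4
  7+9 = 0 carry 1
  D+0+1 = E
  1+1 = 2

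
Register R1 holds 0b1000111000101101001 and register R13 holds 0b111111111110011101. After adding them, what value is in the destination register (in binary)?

Add column by column in base 2, right to left:
  1+1 = 0 carry 1
  0+0+1 = 1
  0+1 = 1
  1+1 = 0 carry 1
  0+1+1 = 0 carry 1
  1+0+1 = 0 carry 1
  1+0+1 = 0 carry 1
  0+1+1 = 0 carry 1
  1+1+1 = 1 carry 1
  0+1+1 = 0 carry 1
  0+1+1 = 0 carry 1
  0+1+1 = 0 carry 1
  1+1+1 = 1 carry 1
  1+1+1 = 1 carry 1
  1+1+1 = 1 carry 1
  0+1+1 = 0 carry 1
  0+1+1 = 0 carry 1
  0+1+1 = 0 carry 1
  1+0+1 = 0 carry 1
  final carry 1

0b10000111000100000110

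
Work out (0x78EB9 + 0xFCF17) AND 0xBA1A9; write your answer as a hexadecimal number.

0x30180

Add column by column in base 16, right to left:
  9+7 = 0 carry 1
  B+1+1 = D
  E+F = D carry 1
  8+C+1 = 5 carry 1
  7+F+1 = 7 carry 1
  final carry 1
Sum = 0x175DD0; now AND with 0xBA1A9:
  1&0=0, 7&B=3, 5&A=0, D&1=1, D&A=8, 0&9=0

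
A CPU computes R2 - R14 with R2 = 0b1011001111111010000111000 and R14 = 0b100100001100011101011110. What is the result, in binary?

0b110101110010110011011010

Subtract column by column in base 2:
  0-0 → 0
  0-1 → 1 (borrow)
  0-1-1 → 0 (borrow)
  1-1-1 → 1 (borrow)
  1-1-1 → 1 (borrow)
  1-0-1 → 0
  0-1 → 1 (borrow)
  0-0-1 → 1 (borrow)
  0-1-1 → 0 (borrow)
  0-1-1 → 0 (borrow)
  1-1-1 → 1 (borrow)
  0-0-1 → 1 (borrow)
  1-0-1 → 0
  1-0 → 1
  1-1 → 0
  1-1 → 0
  1-0 → 1
  1-0 → 1
  1-0 → 1
  0-0 → 0
  0-1 → 1 (borrow)
  1-0-1 → 0
  1-0 → 1
  0-1 → 1 (borrow)
  1-0-1 → 0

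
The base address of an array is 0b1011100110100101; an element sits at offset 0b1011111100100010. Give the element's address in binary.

0b10111100011000111

Add column by column in base 2, right to left:
  1+0 = 1
  0+1 = 1
  1+0 = 1
  0+0 = 0
  0+0 = 0
  1+1 = 0 carry 1
  0+0+1 = 1
  1+0 = 1
  1+1 = 0 carry 1
  0+1+1 = 0 carry 1
  0+1+1 = 0 carry 1
  1+1+1 = 1 carry 1
  1+1+1 = 1 carry 1
  1+1+1 = 1 carry 1
  0+0+1 = 1
  1+1 = 0 carry 1
  final carry 1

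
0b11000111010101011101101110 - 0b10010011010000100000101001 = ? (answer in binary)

Subtract column by column in base 2:
  0-1 → 1 (borrow)
  1-0-1 → 0
  1-0 → 1
  1-1 → 0
  0-0 → 0
  1-1 → 0
  1-0 → 1
  0-0 → 0
  1-0 → 1
  1-0 → 1
  1-0 → 1
  0-1 → 1 (borrow)
  1-0-1 → 0
  0-0 → 0
  1-0 → 1
  0-0 → 0
  1-1 → 0
  0-0 → 0
  1-1 → 0
  1-1 → 0
  1-0 → 1
  0-0 → 0
  0-1 → 1 (borrow)
  0-0-1 → 1 (borrow)
  1-0-1 → 0
  1-1 → 0

0b110100000100111101000101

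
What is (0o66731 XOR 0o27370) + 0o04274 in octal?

0o45735

First 0o66731 XOR 0o27370 = 0o41441.
Add column by column in base 8, right to left:
  1+4 = 5
  4+7 = 3 carry 1
  4+2+1 = 7
  1+4 = 5
  4+0 = 4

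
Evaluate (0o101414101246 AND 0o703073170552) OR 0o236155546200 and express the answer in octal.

0o337155546242

0o101414101246 AND 0o703073170552 = 0o101010100042.
Then OR with 0o236155546200.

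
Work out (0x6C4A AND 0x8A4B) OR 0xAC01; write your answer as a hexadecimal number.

0x6C4A AND 0x8A4B = 0x084A.
Then OR with 0xAC01.

0xAC4B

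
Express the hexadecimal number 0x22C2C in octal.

Expand each hex digit to 4 bits: 2=0010 2=0010 C=1100 2=0010 C=1100.
Group the bits in threes: 100 010 110 000 101 100 → 426054.

0o426054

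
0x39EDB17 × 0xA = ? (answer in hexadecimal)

0x24348EE6

Multiply each base-16 digit by 10, carrying:
  7×10 = 70 → write 6 carry 4
  1×10+4 = 14 → write E
  B×10 = 110 → write E carry 6
  D×10+6 = 136 → write 8 carry 8
  E×10+8 = 148 → write 4 carry 9
  9×10+9 = 99 → write 3 carry 6
  3×10+6 = 36 → write 4 carry 2
  remaining carry: 2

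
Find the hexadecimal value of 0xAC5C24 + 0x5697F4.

0x102F418

Add column by column in base 16, right to left:
  4+4 = 8
  2+F = 1 carry 1
  C+7+1 = 4 carry 1
  5+9+1 = F
  C+6 = 2 carry 1
  A+5+1 = 0 carry 1
  final carry 1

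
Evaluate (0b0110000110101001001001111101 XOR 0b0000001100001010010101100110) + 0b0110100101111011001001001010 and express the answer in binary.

First 0b0110000110101001001001111101 XOR 0b0000001100001010010101100110 = 0b0110001010100011011100011011.
Add column by column in base 2, right to left:
  1+0 = 1
  1+1 = 0 carry 1
  0+0+1 = 1
  1+1 = 0 carry 1
  1+0+1 = 0 carry 1
  0+0+1 = 1
  0+1 = 1
  0+0 = 0
  1+0 = 1
  1+1 = 0 carry 1
  1+0+1 = 0 carry 1
  0+0+1 = 1
  1+1 = 0 carry 1
  1+1+1 = 1 carry 1
  0+0+1 = 1
  0+1 = 1
  0+1 = 1
  1+1 = 0 carry 1
  0+1+1 = 0 carry 1
  1+0+1 = 0 carry 1
  0+1+1 = 0 carry 1
  1+0+1 = 0 carry 1
  0+0+1 = 1
  0+1 = 1
  0+0 = 0
  1+1 = 0 carry 1
  1+1+1 = 1 carry 1
  final carry 1

0b1100110000011110100101100101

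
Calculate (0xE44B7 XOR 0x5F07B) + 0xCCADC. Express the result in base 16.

First 0xE44B7 XOR 0x5F07B = 0xBB4CC.
Add column by column in base 16, right to left:
  C+C = 8 carry 1
  C+D+1 = A carry 1
  4+A+1 = F
  B+C = 7 carry 1
  B+C+1 = 8 carry 1
  final carry 1

0x187FA8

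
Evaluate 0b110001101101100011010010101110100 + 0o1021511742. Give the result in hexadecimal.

0b110001101101100011010010101110100 = 0x18DB1A574 in hexadecimal.
0o1021511742 = 0x84693E2 in hexadecimal.
Add column by column in base 16, right to left:
  4+2 = 6
  7+E = 5 carry 1
  5+3+1 = 9
  A+9 = 3 carry 1
  1+6+1 = 8
  B+4 = F
  D+8 = 5 carry 1
  8+0+1 = 9
  1+0 = 1

0x195F83956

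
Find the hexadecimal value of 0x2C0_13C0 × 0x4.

0xB004F00

Multiply each base-16 digit by 4, carrying:
  0×4 = 0 → write 0
  C×4 = 48 → write 0 carry 3
  3×4+3 = 15 → write F
  1×4 = 4 → write 4
  0×4 = 0 → write 0
  C×4 = 48 → write 0 carry 3
  2×4+3 = 11 → write B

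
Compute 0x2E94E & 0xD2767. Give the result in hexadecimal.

0x02146

AND each hex digit independently (no carries):
  2&D=0, E&2=2, 9&7=1, 4&6=4, E&7=6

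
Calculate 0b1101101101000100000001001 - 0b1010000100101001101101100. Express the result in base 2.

Subtract column by column in base 2:
  1-0 → 1
  0-0 → 0
  0-1 → 1 (borrow)
  1-1-1 → 1 (borrow)
  0-0-1 → 1 (borrow)
  0-1-1 → 0 (borrow)
  0-1-1 → 0 (borrow)
  0-0-1 → 1 (borrow)
  0-1-1 → 0 (borrow)
  0-1-1 → 0 (borrow)
  0-0-1 → 1 (borrow)
  1-0-1 → 0
  0-1 → 1 (borrow)
  0-0-1 → 1 (borrow)
  0-1-1 → 0 (borrow)
  1-0-1 → 0
  0-0 → 0
  1-1 → 0
  1-0 → 1
  0-0 → 0
  1-0 → 1
  1-0 → 1
  0-1 → 1 (borrow)
  1-0-1 → 0
  1-1 → 0

0b11101000011010010011101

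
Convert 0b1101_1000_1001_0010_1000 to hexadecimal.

0xD8928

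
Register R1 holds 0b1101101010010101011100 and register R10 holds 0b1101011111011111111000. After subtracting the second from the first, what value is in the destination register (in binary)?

Subtract column by column in base 2:
  0-0 → 0
  0-0 → 0
  1-0 → 1
  1-1 → 0
  1-1 → 0
  0-1 → 1 (borrow)
  1-1-1 → 1 (borrow)
  0-1-1 → 0 (borrow)
  1-1-1 → 1 (borrow)
  0-1-1 → 0 (borrow)
  1-1-1 → 1 (borrow)
  0-0-1 → 1 (borrow)
  0-1-1 → 0 (borrow)
  1-1-1 → 1 (borrow)
  0-1-1 → 0 (borrow)
  1-1-1 → 1 (borrow)
  0-1-1 → 0 (borrow)
  1-0-1 → 0
  1-1 → 0
  0-0 → 0
  1-1 → 0
  1-1 → 0

0b1010110101100100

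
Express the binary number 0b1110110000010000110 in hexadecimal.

0x76086

Group the bits into nibbles: 0111 0110 0000 1000 0110 → 76086.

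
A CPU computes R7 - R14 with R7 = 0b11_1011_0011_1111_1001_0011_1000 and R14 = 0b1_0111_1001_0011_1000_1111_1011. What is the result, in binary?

Subtract column by column in base 2:
  0-1 → 1 (borrow)
  0-1-1 → 0 (borrow)
  0-0-1 → 1 (borrow)
  1-1-1 → 1 (borrow)
  1-1-1 → 1 (borrow)
  1-1-1 → 1 (borrow)
  0-1-1 → 0 (borrow)
  0-1-1 → 0 (borrow)
  1-0-1 → 0
  0-0 → 0
  0-0 → 0
  1-1 → 0
  1-1 → 0
  1-1 → 0
  1-0 → 1
  1-0 → 1
  1-1 → 0
  1-0 → 1
  0-0 → 0
  0-1 → 1 (borrow)
  1-1-1 → 1 (borrow)
  1-1-1 → 1 (borrow)
  0-1-1 → 0 (borrow)
  1-0-1 → 0
  1-1 → 0
  1-0 → 1

0b10001110101100000000111101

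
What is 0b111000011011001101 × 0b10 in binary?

0b1110000110110011010

Multiply each base-2 digit by 2, carrying:
  1×2 = 2 → write 0 carry 1
  0×2+1 = 1 → write 1
  1×2 = 2 → write 0 carry 1
  1×2+1 = 3 → write 1 carry 1
  0×2+1 = 1 → write 1
  0×2 = 0 → write 0
  1×2 = 2 → write 0 carry 1
  1×2+1 = 3 → write 1 carry 1
  0×2+1 = 1 → write 1
  1×2 = 2 → write 0 carry 1
  1×2+1 = 3 → write 1 carry 1
  0×2+1 = 1 → write 1
  0×2 = 0 → write 0
  0×2 = 0 → write 0
  0×2 = 0 → write 0
  1×2 = 2 → write 0 carry 1
  1×2+1 = 3 → write 1 carry 1
  1×2+1 = 3 → write 1 carry 1
  remaining carry: 1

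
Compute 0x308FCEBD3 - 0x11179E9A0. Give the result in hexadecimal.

0x1F7830233

Subtract column by column in base 16:
  3-0 → 3
  D-A → 3
  B-9 → 2
  E-E → 0
  C-9 → 3
  F-7 → 8
  8-1 → 7
  0-1 → F (borrow)
  3-1-1 → 1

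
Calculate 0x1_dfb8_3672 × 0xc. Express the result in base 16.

0x167ca28d58

Multiply each base-16 digit by 12, carrying:
  2×12 = 24 → write 8 carry 1
  7×12+1 = 85 → write 5 carry 5
  6×12+5 = 77 → write d carry 4
  3×12+4 = 40 → write 8 carry 2
  8×12+2 = 98 → write 2 carry 6
  b×12+6 = 138 → write a carry 8
  f×12+8 = 188 → write c carry 11
  d×12+11 = 167 → write 7 carry 10
  1×12+10 = 22 → write 6 carry 1
  remaining carry: 1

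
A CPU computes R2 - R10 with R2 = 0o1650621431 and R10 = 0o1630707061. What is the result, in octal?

Subtract column by column in base 8:
  1-1 → 0
  3-6 → 5 (borrow)
  4-0-1 → 3
  1-7 → 2 (borrow)
  2-0-1 → 1
  6-7 → 7 (borrow)
  0-0-1 → 7 (borrow)
  5-3-1 → 1
  6-6 → 0
  1-1 → 0

0o17712350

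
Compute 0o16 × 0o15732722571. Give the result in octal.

0o302770606236

Multiply each base-8 digit by 14, carrying:
  1×14 = 14 → write 6 carry 1
  7×14+1 = 99 → write 3 carry 12
  5×14+12 = 82 → write 2 carry 10
  2×14+10 = 38 → write 6 carry 4
  2×14+4 = 32 → write 0 carry 4
  7×14+4 = 102 → write 6 carry 12
  2×14+12 = 40 → write 0 carry 5
  3×14+5 = 47 → write 7 carry 5
  7×14+5 = 103 → write 7 carry 12
  5×14+12 = 82 → write 2 carry 10
  1×14+10 = 24 → write 0 carry 3
  remaining carry: 3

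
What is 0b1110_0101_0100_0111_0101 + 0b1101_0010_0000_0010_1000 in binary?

0b110110111010010011101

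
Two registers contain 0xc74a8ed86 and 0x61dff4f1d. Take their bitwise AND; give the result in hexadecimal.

AND each hex digit independently (no carries):
  c&6=4, 7&1=1, 4&d=4, a&f=a, 8&f=8, e&4=4, d&f=d, 8&1=0, 6&d=4

0x414a84d04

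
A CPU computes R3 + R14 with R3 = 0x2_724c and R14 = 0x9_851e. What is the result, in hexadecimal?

Add column by column in base 16, right to left:
  c+e = a carry 1
  4+1+1 = 6
  2+5 = 7
  7+8 = f
  2+9 = b

0xbf76a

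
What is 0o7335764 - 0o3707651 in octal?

0o3426113

Subtract column by column in base 8:
  4-1 → 3
  6-5 → 1
  7-6 → 1
  5-7 → 6 (borrow)
  3-0-1 → 2
  3-7 → 4 (borrow)
  7-3-1 → 3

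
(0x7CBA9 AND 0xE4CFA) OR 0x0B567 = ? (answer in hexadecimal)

0x6FDEF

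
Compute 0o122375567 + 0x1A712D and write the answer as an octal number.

0o131066244

0x1A712D = 0o6470455 in octal.
Add column by column in base 8, right to left:
  7+5 = 4 carry 1
  6+5+1 = 4 carry 1
  5+4+1 = 2 carry 1
  5+0+1 = 6
  7+7 = 6 carry 1
  3+4+1 = 0 carry 1
  2+6+1 = 1 carry 1
  2+0+1 = 3
  1+0 = 1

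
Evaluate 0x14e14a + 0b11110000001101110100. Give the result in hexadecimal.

0x23e4be

0b11110000001101110100 = 0xf0374 in hexadecimal.
Add column by column in base 16, right to left:
  a+4 = e
  4+7 = b
  1+3 = 4
  e+0 = e
  4+f = 3 carry 1
  1+0+1 = 2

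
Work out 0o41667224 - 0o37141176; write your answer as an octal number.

Subtract column by column in base 8:
  4-6 → 6 (borrow)
  2-7-1 → 2 (borrow)
  2-1-1 → 0
  7-1 → 6
  6-4 → 2
  6-1 → 5
  1-7 → 2 (borrow)
  4-3-1 → 0

0o2526026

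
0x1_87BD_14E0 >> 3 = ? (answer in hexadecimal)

3 bits is not a whole number of base-16 digits; in binary: 110000111101111010001010011100000 >> 3 = 110000111101111010001010011100.

0x30F7A29C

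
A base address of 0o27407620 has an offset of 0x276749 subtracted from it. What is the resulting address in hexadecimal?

0x36A847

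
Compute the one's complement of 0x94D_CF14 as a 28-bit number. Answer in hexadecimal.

Each hex digit d becomes F−d:
  9→6, 4→B, D→2, C→3, F→0, 1→E, 4→B

0x6B230EB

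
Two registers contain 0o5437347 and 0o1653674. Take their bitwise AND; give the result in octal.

AND each oct digit independently (no carries):
  5&1=1, 4&6=4, 3&5=1, 7&3=3, 3&6=2, 4&7=4, 7&4=4

0o1413244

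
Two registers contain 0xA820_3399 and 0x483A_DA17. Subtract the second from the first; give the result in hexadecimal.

Subtract column by column in base 16:
  9-7 → 2
  9-1 → 8
  3-A → 9 (borrow)
  3-D-1 → 5 (borrow)
  0-A-1 → 5 (borrow)
  2-3-1 → E (borrow)
  8-8-1 → F (borrow)
  A-4-1 → 5

0x5FE55982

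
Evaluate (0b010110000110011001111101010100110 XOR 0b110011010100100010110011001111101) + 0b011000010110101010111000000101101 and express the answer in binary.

0b111101101001100110000110100001000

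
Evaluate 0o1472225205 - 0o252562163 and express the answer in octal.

0o1217443022

Subtract column by column in base 8:
  5-3 → 2
  0-6 → 2 (borrow)
  2-1-1 → 0
  5-2 → 3
  2-6 → 4 (borrow)
  2-5-1 → 4 (borrow)
  2-2-1 → 7 (borrow)
  7-5-1 → 1
  4-2 → 2
  1-0 → 1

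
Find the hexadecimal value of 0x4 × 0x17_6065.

0x5D8194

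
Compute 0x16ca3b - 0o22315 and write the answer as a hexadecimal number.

0o22315 = 0x24cd in hexadecimal.
Subtract column by column in base 16:
  b-d → e (borrow)
  3-c-1 → 6 (borrow)
  a-4-1 → 5
  c-2 → a
  6-0 → 6
  1-0 → 1

0x16a56e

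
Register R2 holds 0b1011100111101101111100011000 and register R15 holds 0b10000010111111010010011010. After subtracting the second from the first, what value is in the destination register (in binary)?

Subtract column by column in base 2:
  0-0 → 0
  0-1 → 1 (borrow)
  0-0-1 → 1 (borrow)
  1-1-1 → 1 (borrow)
  1-1-1 → 1 (borrow)
  0-0-1 → 1 (borrow)
  0-0-1 → 1 (borrow)
  0-1-1 → 0 (borrow)
  1-0-1 → 0
  1-0 → 1
  1-1 → 0
  1-0 → 1
  1-1 → 0
  0-1 → 1 (borrow)
  1-1-1 → 1 (borrow)
  1-1-1 → 1 (borrow)
  0-1-1 → 0 (borrow)
  1-1-1 → 1 (borrow)
  1-0-1 → 0
  1-1 → 0
  1-0 → 1
  0-0 → 0
  0-0 → 0
  1-0 → 1
  1-0 → 1
  1-1 → 0
  0-0 → 0
  1-0 → 1

0b1001100100101110101001111110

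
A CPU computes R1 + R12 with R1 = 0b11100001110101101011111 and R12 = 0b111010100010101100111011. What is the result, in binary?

0b1010110110001011010011010

Add column by column in base 2, right to left:
  1+1 = 0 carry 1
  1+1+1 = 1 carry 1
  1+0+1 = 0 carry 1
  1+1+1 = 1 carry 1
  1+1+1 = 1 carry 1
  0+1+1 = 0 carry 1
  1+0+1 = 0 carry 1
  0+0+1 = 1
  1+1 = 0 carry 1
  1+1+1 = 1 carry 1
  0+0+1 = 1
  1+1 = 0 carry 1
  0+0+1 = 1
  1+1 = 0 carry 1
  1+0+1 = 0 carry 1
  1+0+1 = 0 carry 1
  0+0+1 = 1
  0+1 = 1
  0+0 = 0
  0+1 = 1
  1+0 = 1
  1+1 = 0 carry 1
  1+1+1 = 1 carry 1
  0+1+1 = 0 carry 1
  final carry 1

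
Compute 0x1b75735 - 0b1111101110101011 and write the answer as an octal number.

0o155455612

0x1b75735 = 0o155653465 in octal.
0b1111101110101011 = 0o175653 in octal.
Subtract column by column in base 8:
  5-3 → 2
  6-5 → 1
  4-6 → 6 (borrow)
  3-5-1 → 5 (borrow)
  5-7-1 → 5 (borrow)
  6-1-1 → 4
  5-0 → 5
  5-0 → 5
  1-0 → 1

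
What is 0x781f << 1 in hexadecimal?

0xf03e

1 bits is not a whole number of base-16 digits; in binary: 111100000011111 << 1 = 1111000000111110.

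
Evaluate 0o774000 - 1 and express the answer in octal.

The trailing 3 digits are 0, so subtracting 1 borrows through: they become 7 and the next digit up decrements.

0o773777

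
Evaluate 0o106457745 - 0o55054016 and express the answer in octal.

Subtract column by column in base 8:
  5-6 → 7 (borrow)
  4-1-1 → 2
  7-0 → 7
  7-4 → 3
  5-5 → 0
  4-0 → 4
  6-5 → 1
  0-5 → 3 (borrow)
  1-0-1 → 0

0o31403727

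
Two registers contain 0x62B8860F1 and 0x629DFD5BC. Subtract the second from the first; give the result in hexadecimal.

Subtract column by column in base 16:
  1-C → 5 (borrow)
  F-B-1 → 3
  0-5 → B (borrow)
  6-D-1 → 8 (borrow)
  8-F-1 → 8 (borrow)
  8-D-1 → A (borrow)
  B-9-1 → 1
  2-2 → 0
  6-6 → 0

0x1A88B35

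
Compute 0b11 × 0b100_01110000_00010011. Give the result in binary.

0b11010101000000111001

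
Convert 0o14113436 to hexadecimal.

Each octal digit is 3 bits: 1=001 4=100 1=001 1=001 3=011 4=100 3=011 6=110.
Group the bits into nibbles: 0011 0000 1001 0111 0001 1110 → 30971E.

0x30971E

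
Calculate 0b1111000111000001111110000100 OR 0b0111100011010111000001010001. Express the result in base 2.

0b1111100111010111111111010101

OR bit by bit (1 where either bit is 1):
  1111000111000001111110000100
| 0111100011010111000001010001
= 1111100111010111111111010101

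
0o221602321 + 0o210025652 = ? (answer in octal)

Add column by column in base 8, right to left:
  1+2 = 3
  2+5 = 7
  3+6 = 1 carry 1
  2+5+1 = 0 carry 1
  0+2+1 = 3
  6+0 = 6
  1+0 = 1
  2+1 = 3
  2+2 = 4

0o431630173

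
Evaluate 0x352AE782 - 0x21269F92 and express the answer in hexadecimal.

0x140447F0

Subtract column by column in base 16:
  2-2 → 0
  8-9 → F (borrow)
  7-F-1 → 7 (borrow)
  E-9-1 → 4
  A-6 → 4
  2-2 → 0
  5-1 → 4
  3-2 → 1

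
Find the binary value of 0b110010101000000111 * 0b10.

Multiply each base-2 digit by 2, carrying:
  1×2 = 2 → write 0 carry 1
  1×2+1 = 3 → write 1 carry 1
  1×2+1 = 3 → write 1 carry 1
  0×2+1 = 1 → write 1
  0×2 = 0 → write 0
  0×2 = 0 → write 0
  0×2 = 0 → write 0
  0×2 = 0 → write 0
  0×2 = 0 → write 0
  1×2 = 2 → write 0 carry 1
  0×2+1 = 1 → write 1
  1×2 = 2 → write 0 carry 1
  0×2+1 = 1 → write 1
  1×2 = 2 → write 0 carry 1
  0×2+1 = 1 → write 1
  0×2 = 0 → write 0
  1×2 = 2 → write 0 carry 1
  1×2+1 = 3 → write 1 carry 1
  remaining carry: 1

0b1100101010000001110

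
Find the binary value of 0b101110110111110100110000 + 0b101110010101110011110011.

0b1011101001101101000100011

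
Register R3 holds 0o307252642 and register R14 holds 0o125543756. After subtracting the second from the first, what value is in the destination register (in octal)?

0o161506664

Subtract column by column in base 8:
  2-6 → 4 (borrow)
  4-5-1 → 6 (borrow)
  6-7-1 → 6 (borrow)
  2-3-1 → 6 (borrow)
  5-4-1 → 0
  2-5 → 5 (borrow)
  7-5-1 → 1
  0-2 → 6 (borrow)
  3-1-1 → 1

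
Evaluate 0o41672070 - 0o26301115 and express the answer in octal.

0o13370753

Subtract column by column in base 8:
  0-5 → 3 (borrow)
  7-1-1 → 5
  0-1 → 7 (borrow)
  2-1-1 → 0
  7-0 → 7
  6-3 → 3
  1-6 → 3 (borrow)
  4-2-1 → 1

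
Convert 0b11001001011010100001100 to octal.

0o31132414

Group the bits in threes: 011 001 001 011 010 100 001 100 → 31132414.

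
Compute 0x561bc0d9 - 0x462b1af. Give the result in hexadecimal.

Subtract column by column in base 16:
  9-f → a (borrow)
  d-a-1 → 2
  0-1 → f (borrow)
  c-b-1 → 0
  b-2 → 9
  1-6 → b (borrow)
  6-4-1 → 1
  5-0 → 5

0x51b90f2a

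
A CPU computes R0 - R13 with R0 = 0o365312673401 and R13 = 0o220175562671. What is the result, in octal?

0o145115110510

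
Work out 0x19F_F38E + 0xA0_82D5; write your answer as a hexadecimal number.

Add column by column in base 16, right to left:
  E+5 = 3 carry 1
  8+D+1 = 6 carry 1
  3+2+1 = 6
  F+8 = 7 carry 1
  F+0+1 = 0 carry 1
  9+A+1 = 4 carry 1
  1+0+1 = 2

0x2407663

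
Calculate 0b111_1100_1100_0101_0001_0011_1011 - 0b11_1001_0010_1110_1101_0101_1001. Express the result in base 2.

Subtract column by column in base 2:
  1-1 → 0
  1-0 → 1
  0-0 → 0
  1-1 → 0
  1-1 → 0
  1-0 → 1
  0-1 → 1 (borrow)
  0-0-1 → 1 (borrow)
  1-1-1 → 1 (borrow)
  0-0-1 → 1 (borrow)
  0-1-1 → 0 (borrow)
  0-1-1 → 0 (borrow)
  1-0-1 → 0
  0-1 → 1 (borrow)
  1-1-1 → 1 (borrow)
  0-1-1 → 0 (borrow)
  0-0-1 → 1 (borrow)
  0-1-1 → 0 (borrow)
  1-0-1 → 0
  1-0 → 1
  0-1 → 1 (borrow)
  0-0-1 → 1 (borrow)
  1-0-1 → 0
  1-1 → 0
  1-1 → 0
  1-1 → 0
  1-0 → 1

0b100001110010110001111100010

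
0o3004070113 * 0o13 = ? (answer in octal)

0o41055151471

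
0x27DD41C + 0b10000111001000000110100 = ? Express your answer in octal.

0o260262120

0x27DD41C = 0o237352034 in octal.
0b10000111001000000110100 = 0o20710064 in octal.
Add column by column in base 8, right to left:
  4+4 = 0 carry 1
  3+6+1 = 2 carry 1
  0+0+1 = 1
  2+0 = 2
  5+1 = 6
  3+7 = 2 carry 1
  7+0+1 = 0 carry 1
  3+2+1 = 6
  2+0 = 2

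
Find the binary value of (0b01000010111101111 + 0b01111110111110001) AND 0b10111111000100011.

0b10000001000100000

Add column by column in base 2, right to left:
  1+1 = 0 carry 1
  1+0+1 = 0 carry 1
  1+0+1 = 0 carry 1
  1+0+1 = 0 carry 1
  0+1+1 = 0 carry 1
  1+1+1 = 1 carry 1
  1+1+1 = 1 carry 1
  1+1+1 = 1 carry 1
  1+1+1 = 1 carry 1
  0+0+1 = 1
  1+1 = 0 carry 1
  0+1+1 = 0 carry 1
  0+1+1 = 0 carry 1
  0+1+1 = 0 carry 1
  0+1+1 = 0 carry 1
  1+1+1 = 1 carry 1
  final carry 1
Sum = 0b11000001111100000; now AND with 0b10111111000100011:
  11000001111100000
& 10111111000100011
= 10000001000100000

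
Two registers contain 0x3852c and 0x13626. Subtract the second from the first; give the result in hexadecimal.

0x24f06

Subtract column by column in base 16:
  c-6 → 6
  2-2 → 0
  5-6 → f (borrow)
  8-3-1 → 4
  3-1 → 2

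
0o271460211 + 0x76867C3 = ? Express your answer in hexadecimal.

0xA4EC84C

0o271460211 = 0x2E66089 in hexadecimal.
Add column by column in base 16, right to left:
  9+3 = C
  8+C = 4 carry 1
  0+7+1 = 8
  6+6 = C
  6+8 = E
  E+6 = 4 carry 1
  2+7+1 = A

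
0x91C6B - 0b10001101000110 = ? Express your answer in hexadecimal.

0b10001101000110 = 0x2346 in hexadecimal.
Subtract column by column in base 16:
  B-6 → 5
  6-4 → 2
  C-3 → 9
  1-2 → F (borrow)
  9-0-1 → 8

0x8F925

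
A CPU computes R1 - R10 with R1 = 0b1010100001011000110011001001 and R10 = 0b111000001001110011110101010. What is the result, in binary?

0b11100000001010010100011111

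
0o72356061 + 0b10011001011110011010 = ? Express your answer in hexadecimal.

0xF373CB

0o72356061 = 0xE9DC31 in hexadecimal.
0b10011001011110011010 = 0x9979A in hexadecimal.
Add column by column in base 16, right to left:
  1+A = B
  3+9 = C
  C+7 = 3 carry 1
  D+9+1 = 7 carry 1
  9+9+1 = 3 carry 1
  E+0+1 = F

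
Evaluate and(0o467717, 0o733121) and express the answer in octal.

0o423101

AND each oct digit independently (no carries):
  4&7=4, 6&3=2, 7&3=3, 7&1=1, 1&2=0, 7&1=1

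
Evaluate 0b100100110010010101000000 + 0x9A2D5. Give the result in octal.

0o47144025

0b100100110010010101000000 = 0o44622500 in octal.
0x9A2D5 = 0o2321325 in octal.
Add column by column in base 8, right to left:
  0+5 = 5
  0+2 = 2
  5+3 = 0 carry 1
  2+1+1 = 4
  2+2 = 4
  6+3 = 1 carry 1
  4+2+1 = 7
  4+0 = 4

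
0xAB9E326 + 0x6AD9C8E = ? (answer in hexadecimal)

0x11677FB4

Add column by column in base 16, right to left:
  6+E = 4 carry 1
  2+8+1 = B
  3+C = F
  E+9 = 7 carry 1
  9+D+1 = 7 carry 1
  B+A+1 = 6 carry 1
  A+6+1 = 1 carry 1
  final carry 1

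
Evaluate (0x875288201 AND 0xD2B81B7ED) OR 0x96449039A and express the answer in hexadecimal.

0x875288201 AND 0xD2B81B7ED = 0x821008201.
Then OR with 0x96449039A.

0x96549839B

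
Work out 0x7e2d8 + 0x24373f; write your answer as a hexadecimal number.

Add column by column in base 16, right to left:
  8+f = 7 carry 1
  d+3+1 = 1 carry 1
  2+7+1 = a
  e+3 = 1 carry 1
  7+4+1 = c
  0+2 = 2

0x2c1a17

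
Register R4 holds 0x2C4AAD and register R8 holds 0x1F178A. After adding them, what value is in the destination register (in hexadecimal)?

0x4B6237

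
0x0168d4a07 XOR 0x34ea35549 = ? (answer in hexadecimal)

0x3582e1f4e

XOR each hex digit independently (no carries):
  0^3=3, 1^4=5, 6^e=8, 8^a=2, d^3=e, 4^5=1, a^5=f, 0^4=4, 7^9=e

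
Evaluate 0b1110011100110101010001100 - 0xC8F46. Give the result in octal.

0o160355506

0b1110011100110101010001100 = 0o163465214 in octal.
0xC8F46 = 0o3107506 in octal.
Subtract column by column in base 8:
  4-6 → 6 (borrow)
  1-0-1 → 0
  2-5 → 5 (borrow)
  5-7-1 → 5 (borrow)
  6-0-1 → 5
  4-1 → 3
  3-3 → 0
  6-0 → 6
  1-0 → 1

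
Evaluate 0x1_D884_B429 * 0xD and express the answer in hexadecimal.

Multiply each base-16 digit by 13, carrying:
  9×13 = 117 → write 5 carry 7
  2×13+7 = 33 → write 1 carry 2
  4×13+2 = 54 → write 6 carry 3
  B×13+3 = 146 → write 2 carry 9
  4×13+9 = 61 → write D carry 3
  8×13+3 = 107 → write B carry 6
  8×13+6 = 110 → write E carry 6
  D×13+6 = 175 → write F carry 10
  1×13+10 = 23 → write 7 carry 1
  remaining carry: 1

0x17FEBD2615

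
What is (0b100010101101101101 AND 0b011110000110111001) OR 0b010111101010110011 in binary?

0b100010101101101101 AND 0b011110000110111001 = 0b000010000100101001.
Then OR with 0b010111101010110011.

0b10111101110111011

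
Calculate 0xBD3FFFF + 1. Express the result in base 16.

The trailing 4 digits are F (max in base 16), so adding 1 cascades: they roll to 0 and the next digit up increments.

0xBD40000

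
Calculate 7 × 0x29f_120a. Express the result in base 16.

Multiply each base-16 digit by 7, carrying:
  a×7 = 70 → write 6 carry 4
  0×7+4 = 4 → write 4
  2×7 = 14 → write e
  1×7 = 7 → write 7
  f×7 = 105 → write 9 carry 6
  9×7+6 = 69 → write 5 carry 4
  2×7+4 = 18 → write 2 carry 1
  remaining carry: 1

0x12597e46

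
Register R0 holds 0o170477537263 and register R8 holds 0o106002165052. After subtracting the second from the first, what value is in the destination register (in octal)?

Subtract column by column in base 8:
  3-2 → 1
  6-5 → 1
  2-0 → 2
  7-5 → 2
  3-6 → 5 (borrow)
  5-1-1 → 3
  7-2 → 5
  7-0 → 7
  4-0 → 4
  0-6 → 2 (borrow)
  7-0-1 → 6
  1-1 → 0

0o62475352211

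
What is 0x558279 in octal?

0o25301171

Expand each hex digit to 4 bits: 5=0101 5=0101 8=1000 2=0010 7=0111 9=1001.
Group the bits in threes: 010 101 011 000 001 001 111 001 → 25301171.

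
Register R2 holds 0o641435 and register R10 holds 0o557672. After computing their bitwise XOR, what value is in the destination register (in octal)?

0o316247

XOR each oct digit independently (no carries):
  6^5=3, 4^5=1, 1^7=6, 4^6=2, 3^7=4, 5^2=7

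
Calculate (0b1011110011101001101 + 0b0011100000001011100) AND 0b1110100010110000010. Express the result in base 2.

0b1110000010110000000

Add column by column in base 2, right to left:
  1+0 = 1
  0+0 = 0
  1+1 = 0 carry 1
  1+1+1 = 1 carry 1
  0+1+1 = 0 carry 1
  0+0+1 = 1
  1+1 = 0 carry 1
  0+0+1 = 1
  1+0 = 1
  1+0 = 1
  1+0 = 1
  0+0 = 0
  0+0 = 0
  1+0 = 1
  1+1 = 0 carry 1
  1+1+1 = 1 carry 1
  1+1+1 = 1 carry 1
  0+0+1 = 1
  1+0 = 1
Sum = 0b1111010011110101001; now AND with 0b1110100010110000010:
  1111010011110101001
& 1110100010110000010
= 1110000010110000000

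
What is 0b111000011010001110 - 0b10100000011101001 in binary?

0b100100010110100101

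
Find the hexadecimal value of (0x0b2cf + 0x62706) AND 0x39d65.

0x29945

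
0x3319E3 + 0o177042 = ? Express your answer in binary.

0b1101000001100000000101

0x3319E3 = 0b1100110001100111100011 in binary.
0o177042 = 0b1111111000100010 in binary.
Add column by column in base 2, right to left:
  1+0 = 1
  1+1 = 0 carry 1
  0+0+1 = 1
  0+0 = 0
  0+0 = 0
  1+1 = 0 carry 1
  1+0+1 = 0 carry 1
  1+0+1 = 0 carry 1
  1+0+1 = 0 carry 1
  0+1+1 = 0 carry 1
  0+1+1 = 0 carry 1
  1+1+1 = 1 carry 1
  1+1+1 = 1 carry 1
  0+1+1 = 0 carry 1
  0+1+1 = 0 carry 1
  0+1+1 = 0 carry 1
  1+0+1 = 0 carry 1
  1+0+1 = 0 carry 1
  0+0+1 = 1
  0+0 = 0
  1+0 = 1
  1+0 = 1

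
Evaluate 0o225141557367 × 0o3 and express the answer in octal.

Multiply each base-8 digit by 3, carrying:
  7×3 = 21 → write 5 carry 2
  6×3+2 = 20 → write 4 carry 2
  3×3+2 = 11 → write 3 carry 1
  7×3+1 = 22 → write 6 carry 2
  5×3+2 = 17 → write 1 carry 2
  5×3+2 = 17 → write 1 carry 2
  1×3+2 = 5 → write 5
  4×3 = 12 → write 4 carry 1
  1×3+1 = 4 → write 4
  5×3 = 15 → write 7 carry 1
  2×3+1 = 7 → write 7
  2×3 = 6 → write 6

0o677445116345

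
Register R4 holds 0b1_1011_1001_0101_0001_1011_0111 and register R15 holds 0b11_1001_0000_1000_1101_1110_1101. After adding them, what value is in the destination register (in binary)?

0b101010010011101111110100100

Add column by column in base 2, right to left:
  1+1 = 0 carry 1
  1+0+1 = 0 carry 1
  1+1+1 = 1 carry 1
  0+1+1 = 0 carry 1
  1+0+1 = 0 carry 1
  1+1+1 = 1 carry 1
  0+1+1 = 0 carry 1
  1+1+1 = 1 carry 1
  1+1+1 = 1 carry 1
  0+0+1 = 1
  0+1 = 1
  0+1 = 1
  1+0 = 1
  0+0 = 0
  1+0 = 1
  0+1 = 1
  1+0 = 1
  0+0 = 0
  0+0 = 0
  1+0 = 1
  1+1 = 0 carry 1
  1+0+1 = 0 carry 1
  0+0+1 = 1
  1+1 = 0 carry 1
  1+1+1 = 1 carry 1
  0+1+1 = 0 carry 1
  final carry 1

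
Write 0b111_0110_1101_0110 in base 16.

Group the bits into nibbles: 0111 0110 1101 0110 → 76d6.

0x76d6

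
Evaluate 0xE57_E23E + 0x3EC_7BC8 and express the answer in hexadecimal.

0x12445E06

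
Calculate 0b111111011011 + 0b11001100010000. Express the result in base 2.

0b100001011101011

Add column by column in base 2, right to left:
  1+0 = 1
  1+0 = 1
  0+0 = 0
  1+0 = 1
  1+1 = 0 carry 1
  0+0+1 = 1
  1+0 = 1
  1+0 = 1
  1+1 = 0 carry 1
  1+1+1 = 1 carry 1
  1+0+1 = 0 carry 1
  1+0+1 = 0 carry 1
  0+1+1 = 0 carry 1
  0+1+1 = 0 carry 1
  final carry 1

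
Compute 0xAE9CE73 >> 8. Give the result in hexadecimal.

Shifting right by 8 bits = 2 hex digits: drop the last 2.

0xAE9CE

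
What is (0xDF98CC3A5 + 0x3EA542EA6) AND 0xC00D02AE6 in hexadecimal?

0xC02242

Add column by column in base 16, right to left:
  5+6 = B
  A+A = 4 carry 1
  3+E+1 = 2 carry 1
  C+2+1 = F
  C+4 = 0 carry 1
  8+5+1 = E
  9+A = 3 carry 1
  F+E+1 = E carry 1
  D+3+1 = 1 carry 1
  final carry 1
Sum = 0x11E3E0F24B; now AND with 0xC00D02AE6:
  1&0=0, 1&C=0, E&0=0, 3&0=0, E&D=C, 0&0=0, F&2=2, 2&A=2, 4&E=4, B&6=2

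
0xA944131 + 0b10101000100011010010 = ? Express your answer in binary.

0b1010100111101100101000000011

0xA944131 = 0b1010100101000100000100110001 in binary.
Add column by column in base 2, right to left:
  1+0 = 1
  0+1 = 1
  0+0 = 0
  0+0 = 0
  1+1 = 0 carry 1
  1+0+1 = 0 carry 1
  0+1+1 = 0 carry 1
  0+1+1 = 0 carry 1
  1+0+1 = 0 carry 1
  0+0+1 = 1
  0+0 = 0
  0+1 = 1
  0+0 = 0
  0+0 = 0
  1+0 = 1
  0+1 = 1
  0+0 = 0
  0+1 = 1
  1+0 = 1
  0+1 = 1
  1+0 = 1
  0+0 = 0
  0+0 = 0
  1+0 = 1
  0+0 = 0
  1+0 = 1
  0+0 = 0
  1+0 = 1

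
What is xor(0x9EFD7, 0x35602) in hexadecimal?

XOR each hex digit independently (no carries):
  9^3=A, E^5=B, F^6=9, D^0=D, 7^2=5

0xAB9D5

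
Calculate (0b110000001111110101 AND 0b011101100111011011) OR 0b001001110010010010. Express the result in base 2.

0b11001110111010011

0b110000001111110101 AND 0b011101100111011011 = 0b010000000111010001.
Then OR with 0b001001110010010010.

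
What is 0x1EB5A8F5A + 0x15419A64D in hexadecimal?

0x33F7435A7

Add column by column in base 16, right to left:
  A+D = 7 carry 1
  5+4+1 = A
  F+6 = 5 carry 1
  8+A+1 = 3 carry 1
  A+9+1 = 4 carry 1
  5+1+1 = 7
  B+4 = F
  E+5 = 3 carry 1
  1+1+1 = 3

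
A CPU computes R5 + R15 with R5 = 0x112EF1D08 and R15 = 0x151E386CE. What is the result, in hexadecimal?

0x264D2A3D6

Add column by column in base 16, right to left:
  8+E = 6 carry 1
  0+C+1 = D
  D+6 = 3 carry 1
  1+8+1 = A
  F+3 = 2 carry 1
  E+E+1 = D carry 1
  2+1+1 = 4
  1+5 = 6
  1+1 = 2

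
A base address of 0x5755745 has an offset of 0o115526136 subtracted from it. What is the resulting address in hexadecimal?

0o115526136 = 0x136ac5e in hexadecimal.
Subtract column by column in base 16:
  5-e → 7 (borrow)
  4-5-1 → e (borrow)
  7-c-1 → a (borrow)
  5-a-1 → a (borrow)
  5-6-1 → e (borrow)
  7-3-1 → 3
  5-1 → 4

0x43eaae7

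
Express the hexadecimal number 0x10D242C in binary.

Expand each hex digit to 4 bits: 1=0001 0=0000 D=1101 2=0010 4=0100 2=0010 C=1100.

0b1000011010010010000101100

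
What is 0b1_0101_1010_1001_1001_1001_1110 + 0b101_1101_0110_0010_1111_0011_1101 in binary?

Add column by column in base 2, right to left:
  0+1 = 1
  1+0 = 1
  1+1 = 0 carry 1
  1+1+1 = 1 carry 1
  1+1+1 = 1 carry 1
  0+1+1 = 0 carry 1
  0+0+1 = 1
  1+0 = 1
  1+1 = 0 carry 1
  0+1+1 = 0 carry 1
  0+1+1 = 0 carry 1
  1+1+1 = 1 carry 1
  1+0+1 = 0 carry 1
  0+1+1 = 0 carry 1
  0+0+1 = 1
  1+0 = 1
  0+0 = 0
  1+1 = 0 carry 1
  0+1+1 = 0 carry 1
  1+0+1 = 0 carry 1
  1+1+1 = 1 carry 1
  0+0+1 = 1
  1+1 = 0 carry 1
  0+1+1 = 0 carry 1
  1+1+1 = 1 carry 1
  0+0+1 = 1
  0+1 = 1

0b111001100001100100011011011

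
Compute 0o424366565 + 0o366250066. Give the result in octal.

Add column by column in base 8, right to left:
  5+6 = 3 carry 1
  6+6+1 = 5 carry 1
  5+0+1 = 6
  6+0 = 6
  6+5 = 3 carry 1
  3+2+1 = 6
  4+6 = 2 carry 1
  2+6+1 = 1 carry 1
  4+3+1 = 0 carry 1
  final carry 1

0o1012636653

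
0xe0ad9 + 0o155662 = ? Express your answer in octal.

0o3563213

0xe0ad9 = 0o3405331 in octal.
Add column by column in base 8, right to left:
  1+2 = 3
  3+6 = 1 carry 1
  3+6+1 = 2 carry 1
  5+5+1 = 3 carry 1
  0+5+1 = 6
  4+1 = 5
  3+0 = 3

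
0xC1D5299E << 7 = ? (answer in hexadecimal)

0x60EA94CF00

7 bits is not a whole number of base-16 digits; in binary: 11000001110101010010100110011110 << 7 = 110000011101010100101001100111100000000.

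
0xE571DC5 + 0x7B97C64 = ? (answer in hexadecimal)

0x16109A29

Add column by column in base 16, right to left:
  5+4 = 9
  C+6 = 2 carry 1
  D+C+1 = A carry 1
  1+7+1 = 9
  7+9 = 0 carry 1
  5+B+1 = 1 carry 1
  E+7+1 = 6 carry 1
  final carry 1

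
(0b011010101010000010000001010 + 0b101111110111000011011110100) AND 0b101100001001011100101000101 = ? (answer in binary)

Add column by column in base 2, right to left:
  0+0 = 0
  1+0 = 1
  0+1 = 1
  1+0 = 1
  0+1 = 1
  0+1 = 1
  0+1 = 1
  0+1 = 1
  0+0 = 0
  0+1 = 1
  1+1 = 0 carry 1
  0+0+1 = 1
  0+0 = 0
  0+0 = 0
  0+0 = 0
  0+1 = 1
  1+1 = 0 carry 1
  0+1+1 = 0 carry 1
  1+0+1 = 0 carry 1
  0+1+1 = 0 carry 1
  1+1+1 = 1 carry 1
  0+1+1 = 0 carry 1
  1+1+1 = 1 carry 1
  0+1+1 = 0 carry 1
  1+1+1 = 1 carry 1
  1+0+1 = 0 carry 1
  0+1+1 = 0 carry 1
  final carry 1
Sum = 0b1001010100001000101011111110; now AND with 0b101100001001011100101000101:
  1001010100001000101011111110
& 0101100001001011100101000101
= 0001000000001000100001000100

0b1000000001000100001000100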